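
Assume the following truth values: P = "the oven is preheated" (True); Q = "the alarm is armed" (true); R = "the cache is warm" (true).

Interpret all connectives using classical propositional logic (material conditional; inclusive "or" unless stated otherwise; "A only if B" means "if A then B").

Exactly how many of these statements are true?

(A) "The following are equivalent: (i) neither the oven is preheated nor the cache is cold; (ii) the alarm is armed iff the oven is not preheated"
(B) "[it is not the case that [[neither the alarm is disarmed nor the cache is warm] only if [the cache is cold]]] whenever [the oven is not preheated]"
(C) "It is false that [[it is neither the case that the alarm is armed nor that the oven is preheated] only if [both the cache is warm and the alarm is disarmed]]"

2

(A): Formalization: (P nor ~R) <-> (Q <-> ~P)

~R = ~T = F
P nor ~R = T nor F = F
~P = ~T = F
Q <-> ~P = T <-> F = F
(P nor ~R) <-> (Q <-> ~P) = F <-> F = T
Hence (A) is true.

(B): This is ~P -> ~((~Q nor R) -> ~R).

~P = ~T = F
~Q = ~T = F
~Q nor R = F nor T = F
~R = ~T = F
(~Q nor R) -> ~R = F -> F = T
~((~Q nor R) -> ~R) = ~T = F
~P -> ~((~Q nor R) -> ~R) = F -> F = T
So (B) is true.

(C): Parsed as ~((Q nor P) -> (R & ~Q))

Q nor P = T nor T = F
~Q = ~T = F
R & ~Q = T & F = F
(Q nor P) -> (R & ~Q) = F -> F = T
~((Q nor P) -> (R & ~Q)) = ~T = F
Thus (C) is false.

True statements: 2 ((A), (B)).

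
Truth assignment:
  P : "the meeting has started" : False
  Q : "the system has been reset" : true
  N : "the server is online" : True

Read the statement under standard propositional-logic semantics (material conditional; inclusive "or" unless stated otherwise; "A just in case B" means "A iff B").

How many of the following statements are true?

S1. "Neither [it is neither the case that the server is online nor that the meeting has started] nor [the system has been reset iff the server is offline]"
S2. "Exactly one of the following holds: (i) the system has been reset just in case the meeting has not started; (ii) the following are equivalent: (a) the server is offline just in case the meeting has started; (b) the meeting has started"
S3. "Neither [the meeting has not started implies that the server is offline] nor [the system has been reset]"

2

S1: Formalization: (N nor P) nor (Q iff not N)

N nor P = True nor False = False
not N = not True = False
Q iff not N = True iff False = False
(N nor P) nor (Q iff not N) = False nor False = True
Hence S1 is true.

S2: In symbols: (Q iff not P) xor ((not N iff P) iff P)

not P = not False = True
Q iff not P = True iff True = True
not N = not True = False
not N iff P = False iff False = True
(not N iff P) iff P = True iff False = False
(Q iff not P) xor ((not N iff P) iff P) = True xor False = True
So S2 is true.

S3: In symbols: (not P -> not N) nor Q

not P = not False = True
not N = not True = False
not P -> not N = True -> False = False
(not P -> not N) nor Q = False nor True = False
Hence S3 is false.

True statements: 2 (S1, S2).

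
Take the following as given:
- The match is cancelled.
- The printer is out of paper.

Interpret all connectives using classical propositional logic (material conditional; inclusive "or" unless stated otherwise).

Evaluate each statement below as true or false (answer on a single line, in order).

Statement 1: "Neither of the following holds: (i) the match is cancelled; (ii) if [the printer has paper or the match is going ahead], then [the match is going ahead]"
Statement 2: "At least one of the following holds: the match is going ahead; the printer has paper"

Statement 1 F / Statement 2 F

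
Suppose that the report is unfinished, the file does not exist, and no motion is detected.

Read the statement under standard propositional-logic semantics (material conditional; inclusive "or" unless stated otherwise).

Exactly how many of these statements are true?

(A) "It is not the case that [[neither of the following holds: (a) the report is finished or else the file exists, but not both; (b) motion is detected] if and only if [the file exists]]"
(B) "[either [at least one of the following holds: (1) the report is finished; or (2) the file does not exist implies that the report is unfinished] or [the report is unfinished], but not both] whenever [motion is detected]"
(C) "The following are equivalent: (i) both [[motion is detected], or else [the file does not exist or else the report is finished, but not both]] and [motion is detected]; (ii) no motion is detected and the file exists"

3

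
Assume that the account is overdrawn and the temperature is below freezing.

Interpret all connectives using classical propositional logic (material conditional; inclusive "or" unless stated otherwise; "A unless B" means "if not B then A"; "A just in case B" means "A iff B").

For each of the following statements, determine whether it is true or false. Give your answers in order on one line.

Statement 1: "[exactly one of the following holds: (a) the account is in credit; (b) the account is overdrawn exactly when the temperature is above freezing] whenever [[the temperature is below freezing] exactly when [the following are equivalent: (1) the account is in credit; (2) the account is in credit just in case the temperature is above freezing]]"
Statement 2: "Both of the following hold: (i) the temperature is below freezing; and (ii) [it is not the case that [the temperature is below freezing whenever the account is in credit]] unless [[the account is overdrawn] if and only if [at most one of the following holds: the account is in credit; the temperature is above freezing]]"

Let Q = "the temperature is below freezing" (True), P = "the account is overdrawn" (True).

Statement 1: This is (Q iff (not P iff (not P iff not Q))) -> (not P xor (P iff not Q)).

not P = not True = False
not P = not True = False
not Q = not True = False
not P iff not Q = False iff False = True
not P iff (not P iff not Q) = False iff True = False
Q iff (not P iff (not P iff not Q)) = True iff False = False
not P = not True = False
not Q = not True = False
P iff not Q = True iff False = False
not P xor (P iff not Q) = False xor False = False
(Q iff (not P iff (not P iff not Q))) -> (not P xor (P iff not Q)) = False -> False = True
So Statement 1 is true.

Statement 2: This is Q and (not (not P -> Q) or (P iff (not P nand not Q))).

not P = not True = False
not P -> Q = False -> True = True
not (not P -> Q) = not True = False
not P = not True = False
not Q = not True = False
not P nand not Q = False nand False = True
P iff (not P nand not Q) = True iff True = True
not (not P -> Q) or (P iff (not P nand not Q)) = False or True = True
Q and (not (not P -> Q) or (P iff (not P nand not Q))) = True and True = True
So Statement 2 is true.

Statement 1 T; Statement 2 T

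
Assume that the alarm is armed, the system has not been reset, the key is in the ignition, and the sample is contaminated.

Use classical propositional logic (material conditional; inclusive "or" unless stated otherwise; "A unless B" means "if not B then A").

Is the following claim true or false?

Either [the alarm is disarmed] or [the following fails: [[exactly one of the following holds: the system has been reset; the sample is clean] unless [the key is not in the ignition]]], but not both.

true

Let P = "the alarm is armed" (T), Q = "the system has been reset" (F), S = "the sample is contaminated" (T), R = "the key is in the ignition" (T).
This is ¬P ⊕ ¬((Q ⊕ ¬S) ∨ ¬R).

¬P = ¬T = F
¬S = ¬T = F
Q ⊕ ¬S = F ⊕ F = F
¬R = ¬T = F
(Q ⊕ ¬S) ∨ ¬R = F ∨ F = F
¬((Q ⊕ ¬S) ∨ ¬R) = ¬F = T
¬P ⊕ ¬((Q ⊕ ¬S) ∨ ¬R) = F ⊕ T = T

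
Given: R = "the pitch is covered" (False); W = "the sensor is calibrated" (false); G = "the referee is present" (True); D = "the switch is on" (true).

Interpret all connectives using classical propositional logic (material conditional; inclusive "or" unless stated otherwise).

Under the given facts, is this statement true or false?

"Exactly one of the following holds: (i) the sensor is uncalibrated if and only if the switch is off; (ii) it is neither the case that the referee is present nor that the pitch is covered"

false

Values: W=F, D=T, G=T, R=F.
In symbols: (~W <-> ~D) xor (G nor R)

~W = ~F = T
~D = ~T = F
~W <-> ~D = T <-> F = F
G nor R = T nor F = F
(~W <-> ~D) xor (G nor R) = F xor F = F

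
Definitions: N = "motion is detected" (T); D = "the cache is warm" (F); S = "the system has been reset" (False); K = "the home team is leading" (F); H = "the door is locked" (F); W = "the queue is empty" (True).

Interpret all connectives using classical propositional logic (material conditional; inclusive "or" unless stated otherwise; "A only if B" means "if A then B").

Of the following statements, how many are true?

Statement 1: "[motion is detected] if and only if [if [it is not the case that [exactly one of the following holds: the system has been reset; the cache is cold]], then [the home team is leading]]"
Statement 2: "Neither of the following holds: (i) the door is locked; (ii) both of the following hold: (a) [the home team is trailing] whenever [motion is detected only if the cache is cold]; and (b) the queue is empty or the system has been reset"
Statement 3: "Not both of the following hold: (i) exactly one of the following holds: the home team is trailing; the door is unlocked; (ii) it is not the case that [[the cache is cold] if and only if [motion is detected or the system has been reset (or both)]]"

2

Statement 1: Parsed as N <-> (~(S xor ~D) -> K)

~D = ~F = T
S xor ~D = F xor T = T
~(S xor ~D) = ~T = F
~(S xor ~D) -> K = F -> F = T
N <-> (~(S xor ~D) -> K) = T <-> T = T
Hence Statement 1 is true.

Statement 2: Parsed as H nor (((N -> ~D) -> ~K) & (W | S))

~D = ~F = T
N -> ~D = T -> T = T
~K = ~F = T
(N -> ~D) -> ~K = T -> T = T
W | S = T | F = T
((N -> ~D) -> ~K) & (W | S) = T & T = T
H nor (((N -> ~D) -> ~K) & (W | S)) = F nor T = F
So Statement 2 is false.

Statement 3: This is (~K xor ~H) nand ~(~D <-> (N | S)).

~K = ~F = T
~H = ~F = T
~K xor ~H = T xor T = F
~D = ~F = T
N | S = T | F = T
~D <-> (N | S) = T <-> T = T
~(~D <-> (N | S)) = ~T = F
(~K xor ~H) nand ~(~D <-> (N | S)) = F nand F = T
Hence Statement 3 is true.

2 of the 3 statements are true (Statement 1, Statement 3).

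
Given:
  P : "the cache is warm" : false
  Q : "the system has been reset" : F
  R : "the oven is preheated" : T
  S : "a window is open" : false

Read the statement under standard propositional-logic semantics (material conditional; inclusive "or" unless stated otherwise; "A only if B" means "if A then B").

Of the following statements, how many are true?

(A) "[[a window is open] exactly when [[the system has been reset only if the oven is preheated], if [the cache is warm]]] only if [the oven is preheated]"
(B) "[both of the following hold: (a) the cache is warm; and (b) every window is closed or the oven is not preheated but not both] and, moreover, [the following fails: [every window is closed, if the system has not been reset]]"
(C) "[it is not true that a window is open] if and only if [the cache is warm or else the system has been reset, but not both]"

(A): This is (S <-> (P -> (Q -> R))) -> R.

Q -> R = F -> T = T
P -> (Q -> R) = F -> T = T
S <-> (P -> (Q -> R)) = F <-> T = F
(S <-> (P -> (Q -> R))) -> R = F -> T = T
So (A) is true.

(B): Formalization: (P & (~S xor ~R)) & ~(~Q -> ~S)

~S = ~F = T
~R = ~T = F
~S xor ~R = T xor F = T
P & (~S xor ~R) = F & T = F
~Q = ~F = T
~S = ~F = T
~Q -> ~S = T -> T = T
~(~Q -> ~S) = ~T = F
(P & (~S xor ~R)) & ~(~Q -> ~S) = F & F = F
So (B) is false.

(C): Formalization: ~S <-> (P xor Q)

~S = ~F = T
P xor Q = F xor F = F
~S <-> (P xor Q) = T <-> F = F
Thus (C) is false.

1 of the 3 statements is true ((A)).

1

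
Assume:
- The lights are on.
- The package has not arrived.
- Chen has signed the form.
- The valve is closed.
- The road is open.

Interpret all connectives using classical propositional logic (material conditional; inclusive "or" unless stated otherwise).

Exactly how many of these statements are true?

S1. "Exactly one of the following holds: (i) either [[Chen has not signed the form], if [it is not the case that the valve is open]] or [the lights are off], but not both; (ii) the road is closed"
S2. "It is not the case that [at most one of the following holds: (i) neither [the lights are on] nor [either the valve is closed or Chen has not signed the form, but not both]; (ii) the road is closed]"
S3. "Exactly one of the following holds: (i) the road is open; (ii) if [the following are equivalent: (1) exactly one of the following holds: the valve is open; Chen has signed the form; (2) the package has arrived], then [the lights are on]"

0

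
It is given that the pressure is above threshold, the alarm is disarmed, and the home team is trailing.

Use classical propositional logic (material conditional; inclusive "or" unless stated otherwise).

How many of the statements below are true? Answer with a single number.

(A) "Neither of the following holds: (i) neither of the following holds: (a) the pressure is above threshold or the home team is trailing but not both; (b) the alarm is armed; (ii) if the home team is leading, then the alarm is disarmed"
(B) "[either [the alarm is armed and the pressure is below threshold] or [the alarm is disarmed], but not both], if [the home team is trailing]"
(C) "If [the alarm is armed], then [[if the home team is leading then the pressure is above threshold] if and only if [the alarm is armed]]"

Let R = "the pressure is above threshold" (T), N = "the home team is leading" (F), Q = "the alarm is armed" (F).

(A): Formalization: ((R xor ~N) nor Q) nor (N -> ~Q)

~N = ~F = T
R xor ~N = T xor T = F
(R xor ~N) nor Q = F nor F = T
~Q = ~F = T
N -> ~Q = F -> T = T
((R xor ~N) nor Q) nor (N -> ~Q) = T nor T = F
Thus (A) is false.

(B): Formalization: ~N -> ((Q & ~R) xor ~Q)

~N = ~F = T
~R = ~T = F
Q & ~R = F & F = F
~Q = ~F = T
(Q & ~R) xor ~Q = F xor T = T
~N -> ((Q & ~R) xor ~Q) = T -> T = T
So (B) is true.

(C): Formalization: Q -> ((N -> R) <-> Q)

N -> R = F -> T = T
(N -> R) <-> Q = T <-> F = F
Q -> ((N -> R) <-> Q) = F -> F = T
Hence (C) is true.

True statements: 2.

2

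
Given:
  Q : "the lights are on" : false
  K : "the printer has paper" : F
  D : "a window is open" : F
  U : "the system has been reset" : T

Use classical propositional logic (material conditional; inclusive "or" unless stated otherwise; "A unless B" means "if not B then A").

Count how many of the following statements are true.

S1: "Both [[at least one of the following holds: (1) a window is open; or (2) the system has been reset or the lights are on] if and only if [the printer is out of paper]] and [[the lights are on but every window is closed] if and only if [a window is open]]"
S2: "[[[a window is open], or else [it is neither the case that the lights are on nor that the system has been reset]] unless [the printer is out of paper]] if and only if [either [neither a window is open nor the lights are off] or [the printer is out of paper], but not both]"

2

S1: In symbols: ((D | (U | Q)) <-> ~K) & ((Q & ~D) <-> D)

U | Q = T | F = T
D | (U | Q) = F | T = T
~K = ~F = T
(D | (U | Q)) <-> ~K = T <-> T = T
~D = ~F = T
Q & ~D = F & T = F
(Q & ~D) <-> D = F <-> F = T
((D | (U | Q)) <-> ~K) & ((Q & ~D) <-> D) = T & T = T
So S1 is true.

S2: Parsed as ((D | (Q nor U)) | ~K) <-> ((D nor ~Q) xor ~K)

Q nor U = F nor T = F
D | (Q nor U) = F | F = F
~K = ~F = T
(D | (Q nor U)) | ~K = F | T = T
~Q = ~F = T
D nor ~Q = F nor T = F
~K = ~F = T
(D nor ~Q) xor ~K = F xor T = T
((D | (Q nor U)) | ~K) <-> ((D nor ~Q) xor ~K) = T <-> T = T
Hence S2 is true.

Count: 2.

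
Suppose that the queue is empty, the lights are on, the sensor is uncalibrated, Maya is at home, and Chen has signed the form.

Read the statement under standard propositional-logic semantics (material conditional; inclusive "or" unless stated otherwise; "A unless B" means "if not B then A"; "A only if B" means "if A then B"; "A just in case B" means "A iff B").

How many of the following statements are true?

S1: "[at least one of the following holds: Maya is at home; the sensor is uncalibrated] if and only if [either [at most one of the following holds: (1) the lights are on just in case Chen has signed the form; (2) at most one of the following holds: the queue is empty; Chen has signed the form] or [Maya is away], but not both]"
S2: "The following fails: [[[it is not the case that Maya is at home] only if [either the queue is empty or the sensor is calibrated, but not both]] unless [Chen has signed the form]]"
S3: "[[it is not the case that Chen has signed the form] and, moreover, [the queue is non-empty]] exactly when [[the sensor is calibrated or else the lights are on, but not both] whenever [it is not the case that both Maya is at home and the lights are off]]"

1

Let S = "Maya is at home" (T), R = "the sensor is calibrated" (F), Q = "the lights are on" (T), U = "Chen has signed the form" (T), P = "the queue is empty" (T).

S1: Parsed as (S | ~R) <-> (((Q <-> U) nand (P nand U)) xor ~S)

~R = ~F = T
S | ~R = T | T = T
Q <-> U = T <-> T = T
P nand U = T nand T = F
(Q <-> U) nand (P nand U) = T nand F = T
~S = ~T = F
((Q <-> U) nand (P nand U)) xor ~S = T xor F = T
(S | ~R) <-> (((Q <-> U) nand (P nand U)) xor ~S) = T <-> T = T
Thus S1 is true.

S2: This is ~((~S -> (P xor R)) | U).

~S = ~T = F
P xor R = T xor F = T
~S -> (P xor R) = F -> T = T
(~S -> (P xor R)) | U = T | T = T
~((~S -> (P xor R)) | U) = ~T = F
So S2 is false.

S3: Parsed as (~U & ~P) <-> ((S nand ~Q) -> (R xor Q))

~U = ~T = F
~P = ~T = F
~U & ~P = F & F = F
~Q = ~T = F
S nand ~Q = T nand F = T
R xor Q = F xor T = T
(S nand ~Q) -> (R xor Q) = T -> T = T
(~U & ~P) <-> ((S nand ~Q) -> (R xor Q)) = F <-> T = F
Thus S3 is false.

True statements: 1.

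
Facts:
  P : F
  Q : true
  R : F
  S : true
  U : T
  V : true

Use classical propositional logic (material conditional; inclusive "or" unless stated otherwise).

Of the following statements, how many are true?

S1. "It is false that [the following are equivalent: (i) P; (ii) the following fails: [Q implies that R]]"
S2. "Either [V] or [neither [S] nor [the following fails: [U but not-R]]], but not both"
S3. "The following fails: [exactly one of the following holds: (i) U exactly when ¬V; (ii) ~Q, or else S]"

S1: Formalization: ~(P <-> ~(Q -> R))

Q -> R = T -> F = F
~(Q -> R) = ~F = T
P <-> ~(Q -> R) = F <-> T = F
~(P <-> ~(Q -> R)) = ~F = T
So S1 is true.

S2: Parsed as V xor (S nor ~(U & ~R))

~R = ~F = T
U & ~R = T & T = T
~(U & ~R) = ~T = F
S nor ~(U & ~R) = T nor F = F
V xor (S nor ~(U & ~R)) = T xor F = T
So S2 is true.

S3: In symbols: ~((U <-> ~V) xor (~Q | S))

~V = ~T = F
U <-> ~V = T <-> F = F
~Q = ~T = F
~Q | S = F | T = T
(U <-> ~V) xor (~Q | S) = F xor T = T
~((U <-> ~V) xor (~Q | S)) = ~T = F
So S3 is false.

True statements: 2.

2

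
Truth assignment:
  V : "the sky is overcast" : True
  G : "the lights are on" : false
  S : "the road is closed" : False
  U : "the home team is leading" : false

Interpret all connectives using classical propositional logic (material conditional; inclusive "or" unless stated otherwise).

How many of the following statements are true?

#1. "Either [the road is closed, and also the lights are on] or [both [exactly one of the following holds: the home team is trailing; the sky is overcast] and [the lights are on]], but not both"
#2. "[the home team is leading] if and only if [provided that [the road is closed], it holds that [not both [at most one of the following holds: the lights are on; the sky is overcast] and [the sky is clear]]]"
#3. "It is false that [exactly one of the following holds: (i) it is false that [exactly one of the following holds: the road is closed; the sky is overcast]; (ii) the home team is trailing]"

0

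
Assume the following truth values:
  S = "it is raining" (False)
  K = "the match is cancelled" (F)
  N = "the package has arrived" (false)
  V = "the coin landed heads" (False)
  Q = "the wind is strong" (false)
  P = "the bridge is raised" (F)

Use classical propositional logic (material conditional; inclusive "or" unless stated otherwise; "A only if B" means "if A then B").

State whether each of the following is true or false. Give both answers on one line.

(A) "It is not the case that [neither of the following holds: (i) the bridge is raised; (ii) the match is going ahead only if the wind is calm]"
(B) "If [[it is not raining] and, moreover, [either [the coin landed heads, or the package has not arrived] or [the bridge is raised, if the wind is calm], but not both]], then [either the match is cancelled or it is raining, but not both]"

(A): In symbols: ¬(P ↓ (¬K → ¬Q))

¬K = ¬F = T
¬Q = ¬F = T
¬K → ¬Q = T → T = T
P ↓ (¬K → ¬Q) = F ↓ T = F
¬(P ↓ (¬K → ¬Q)) = ¬F = T
So (A) is true.

(B): This is (¬S ∧ ((V ∨ ¬N) ⊕ (¬Q → P))) → (K ⊕ S).

¬S = ¬F = T
¬N = ¬F = T
V ∨ ¬N = F ∨ T = T
¬Q = ¬F = T
¬Q → P = T → F = F
(V ∨ ¬N) ⊕ (¬Q → P) = T ⊕ F = T
¬S ∧ ((V ∨ ¬N) ⊕ (¬Q → P)) = T ∧ T = T
K ⊕ S = F ⊕ F = F
(¬S ∧ ((V ∨ ¬N) ⊕ (¬Q → P))) → (K ⊕ S) = T → F = F
Hence (B) is false.

(A) True / (B) False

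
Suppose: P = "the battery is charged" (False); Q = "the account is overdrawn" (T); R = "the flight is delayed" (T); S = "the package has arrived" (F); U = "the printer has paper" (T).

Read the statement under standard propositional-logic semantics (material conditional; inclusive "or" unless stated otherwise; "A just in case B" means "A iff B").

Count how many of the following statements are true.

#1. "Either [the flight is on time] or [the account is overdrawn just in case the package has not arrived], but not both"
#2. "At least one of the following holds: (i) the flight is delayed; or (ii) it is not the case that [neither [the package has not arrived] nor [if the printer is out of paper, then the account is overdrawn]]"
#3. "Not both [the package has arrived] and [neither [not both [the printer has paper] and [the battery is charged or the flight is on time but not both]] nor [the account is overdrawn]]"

#1: In symbols: ¬R ⊕ (Q ↔ ¬S)

¬R = ¬T = F
¬S = ¬F = T
Q ↔ ¬S = T ↔ T = T
¬R ⊕ (Q ↔ ¬S) = F ⊕ T = T
Hence #1 is true.

#2: Formalization: R ∨ ¬(¬S ↓ (¬U → Q))

¬S = ¬F = T
¬U = ¬T = F
¬U → Q = F → T = T
¬S ↓ (¬U → Q) = T ↓ T = F
¬(¬S ↓ (¬U → Q)) = ¬F = T
R ∨ ¬(¬S ↓ (¬U → Q)) = T ∨ T = T
Thus #2 is true.

#3: Formalization: S ↑ ((U ↑ (P ⊕ ¬R)) ↓ Q)

¬R = ¬T = F
P ⊕ ¬R = F ⊕ F = F
U ↑ (P ⊕ ¬R) = T ↑ F = T
(U ↑ (P ⊕ ¬R)) ↓ Q = T ↓ T = F
S ↑ ((U ↑ (P ⊕ ¬R)) ↓ Q) = F ↑ F = T
So #3 is true.

True statements: 3.

3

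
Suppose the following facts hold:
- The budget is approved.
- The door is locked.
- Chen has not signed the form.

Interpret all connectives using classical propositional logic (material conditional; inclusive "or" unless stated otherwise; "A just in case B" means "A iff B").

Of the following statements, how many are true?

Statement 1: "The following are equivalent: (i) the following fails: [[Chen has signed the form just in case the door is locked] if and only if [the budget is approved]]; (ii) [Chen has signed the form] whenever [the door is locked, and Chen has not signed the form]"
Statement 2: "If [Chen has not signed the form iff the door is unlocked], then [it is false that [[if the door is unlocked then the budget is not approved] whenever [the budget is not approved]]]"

Let R = "Chen has signed the form" (F), Q = "the door is locked" (T), P = "the budget is approved" (T).

Statement 1: This is ~((R <-> Q) <-> P) <-> ((Q & ~R) -> R).

R <-> Q = F <-> T = F
(R <-> Q) <-> P = F <-> T = F
~((R <-> Q) <-> P) = ~F = T
~R = ~F = T
Q & ~R = T & T = T
(Q & ~R) -> R = T -> F = F
~((R <-> Q) <-> P) <-> ((Q & ~R) -> R) = T <-> F = F
So Statement 1 is false.

Statement 2: Formalization: (~R <-> ~Q) -> ~(~P -> (~Q -> ~P))

~R = ~F = T
~Q = ~T = F
~R <-> ~Q = T <-> F = F
~P = ~T = F
~Q = ~T = F
~P = ~T = F
~Q -> ~P = F -> F = T
~P -> (~Q -> ~P) = F -> T = T
~(~P -> (~Q -> ~P)) = ~T = F
(~R <-> ~Q) -> ~(~P -> (~Q -> ~P)) = F -> F = T
Hence Statement 2 is true.

Count: 1.

1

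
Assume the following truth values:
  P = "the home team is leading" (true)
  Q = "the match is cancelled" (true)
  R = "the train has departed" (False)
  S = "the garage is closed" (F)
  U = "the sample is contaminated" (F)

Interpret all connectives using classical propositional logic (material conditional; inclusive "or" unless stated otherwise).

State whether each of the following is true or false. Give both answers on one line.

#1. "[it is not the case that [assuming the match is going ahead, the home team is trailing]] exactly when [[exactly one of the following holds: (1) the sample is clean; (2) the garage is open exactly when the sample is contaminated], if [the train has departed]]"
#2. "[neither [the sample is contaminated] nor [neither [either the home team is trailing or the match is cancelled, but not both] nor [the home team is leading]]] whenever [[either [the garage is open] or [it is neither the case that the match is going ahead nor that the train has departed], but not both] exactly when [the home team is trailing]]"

#1: This is ¬(¬Q → ¬P) ↔ (R → (¬U ⊕ (¬S ↔ U))).

¬Q = ¬T = F
¬P = ¬T = F
¬Q → ¬P = F → F = T
¬(¬Q → ¬P) = ¬T = F
¬U = ¬F = T
¬S = ¬F = T
¬S ↔ U = T ↔ F = F
¬U ⊕ (¬S ↔ U) = T ⊕ F = T
R → (¬U ⊕ (¬S ↔ U)) = F → T = T
¬(¬Q → ¬P) ↔ (R → (¬U ⊕ (¬S ↔ U))) = F ↔ T = F
Hence #1 is false.

#2: Formalization: ((¬S ⊕ (¬Q ↓ R)) ↔ ¬P) → (U ↓ ((¬P ⊕ Q) ↓ P))

¬S = ¬F = T
¬Q = ¬T = F
¬Q ↓ R = F ↓ F = T
¬S ⊕ (¬Q ↓ R) = T ⊕ T = F
¬P = ¬T = F
(¬S ⊕ (¬Q ↓ R)) ↔ ¬P = F ↔ F = T
¬P = ¬T = F
¬P ⊕ Q = F ⊕ T = T
(¬P ⊕ Q) ↓ P = T ↓ T = F
U ↓ ((¬P ⊕ Q) ↓ P) = F ↓ F = T
((¬S ⊕ (¬Q ↓ R)) ↔ ¬P) → (U ↓ ((¬P ⊕ Q) ↓ P)) = T → T = T
So #2 is true.

#1 False; #2 True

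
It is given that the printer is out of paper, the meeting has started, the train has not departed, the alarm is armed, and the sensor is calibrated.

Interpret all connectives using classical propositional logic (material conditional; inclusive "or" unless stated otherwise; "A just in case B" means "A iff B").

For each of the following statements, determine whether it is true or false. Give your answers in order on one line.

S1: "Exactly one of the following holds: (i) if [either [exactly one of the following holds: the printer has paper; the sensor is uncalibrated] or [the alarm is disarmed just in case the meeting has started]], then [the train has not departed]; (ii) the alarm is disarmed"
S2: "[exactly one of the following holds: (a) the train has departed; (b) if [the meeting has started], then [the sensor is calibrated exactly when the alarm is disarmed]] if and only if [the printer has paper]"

Let P = "the printer has paper" (False), U = "the sensor is calibrated" (True), S = "the alarm is armed" (True), Q = "the meeting has started" (True), R = "the train has departed" (False).

S1: In symbols: (((P xor not U) or (not S iff Q)) -> not R) xor not S

not U = not True = False
P xor not U = False xor False = False
not S = not True = False
not S iff Q = False iff True = False
(P xor not U) or (not S iff Q) = False or False = False
not R = not False = True
((P xor not U) or (not S iff Q)) -> not R = False -> True = True
not S = not True = False
(((P xor not U) or (not S iff Q)) -> not R) xor not S = True xor False = True
Thus S1 is true.

S2: Formalization: (R xor (Q -> (U iff not S))) iff P

not S = not True = False
U iff not S = True iff False = False
Q -> (U iff not S) = True -> False = False
R xor (Q -> (U iff not S)) = False xor False = False
(R xor (Q -> (U iff not S))) iff P = False iff False = True
Thus S2 is true.

S1 True; S2 True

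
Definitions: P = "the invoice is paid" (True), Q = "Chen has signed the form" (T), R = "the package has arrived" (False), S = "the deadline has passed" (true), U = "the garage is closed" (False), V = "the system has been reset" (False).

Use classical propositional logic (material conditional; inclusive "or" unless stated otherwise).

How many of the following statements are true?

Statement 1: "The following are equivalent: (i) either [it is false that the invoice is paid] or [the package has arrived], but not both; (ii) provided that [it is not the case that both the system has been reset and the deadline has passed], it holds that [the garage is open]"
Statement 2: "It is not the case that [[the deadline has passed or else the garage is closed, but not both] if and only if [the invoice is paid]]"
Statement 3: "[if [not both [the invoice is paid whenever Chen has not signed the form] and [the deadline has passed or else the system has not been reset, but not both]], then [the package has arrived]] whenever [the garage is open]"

0

Statement 1: Parsed as (not P xor R) iff ((V nand S) -> not U)

not P = not True = False
not P xor R = False xor False = False
V nand S = False nand True = True
not U = not False = True
(V nand S) -> not U = True -> True = True
(not P xor R) iff ((V nand S) -> not U) = False iff True = False
Hence Statement 1 is false.

Statement 2: In symbols: not ((S xor U) iff P)

S xor U = True xor False = True
(S xor U) iff P = True iff True = True
not ((S xor U) iff P) = not True = False
So Statement 2 is false.

Statement 3: This is not U -> (((not Q -> P) nand (S xor not V)) -> R).

not U = not False = True
not Q = not True = False
not Q -> P = False -> True = True
not V = not False = True
S xor not V = True xor True = False
(not Q -> P) nand (S xor not V) = True nand False = True
((not Q -> P) nand (S xor not V)) -> R = True -> False = False
not U -> (((not Q -> P) nand (S xor not V)) -> R) = True -> False = False
Hence Statement 3 is false.

0 of the 3 statements are true (none).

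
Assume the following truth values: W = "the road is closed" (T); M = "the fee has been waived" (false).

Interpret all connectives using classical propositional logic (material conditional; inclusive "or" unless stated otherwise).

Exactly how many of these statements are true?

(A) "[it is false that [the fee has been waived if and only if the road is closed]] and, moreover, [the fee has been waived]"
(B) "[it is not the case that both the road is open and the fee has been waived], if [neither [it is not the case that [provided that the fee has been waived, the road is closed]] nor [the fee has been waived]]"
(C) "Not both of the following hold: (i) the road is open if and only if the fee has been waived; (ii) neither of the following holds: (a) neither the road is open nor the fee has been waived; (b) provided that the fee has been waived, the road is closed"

2

(A): Formalization: ~(M <-> W) & M

M <-> W = F <-> T = F
~(M <-> W) = ~F = T
~(M <-> W) & M = T & F = F
So (A) is false.

(B): In symbols: (~(M -> W) nor M) -> (~W nand M)

M -> W = F -> T = T
~(M -> W) = ~T = F
~(M -> W) nor M = F nor F = T
~W = ~T = F
~W nand M = F nand F = T
(~(M -> W) nor M) -> (~W nand M) = T -> T = T
So (B) is true.

(C): This is (~W <-> M) nand ((~W nor M) nor (M -> W)).

~W = ~T = F
~W <-> M = F <-> F = T
~W = ~T = F
~W nor M = F nor F = T
M -> W = F -> T = T
(~W nor M) nor (M -> W) = T nor T = F
(~W <-> M) nand ((~W nor M) nor (M -> W)) = T nand F = T
Hence (C) is true.

Count: 2.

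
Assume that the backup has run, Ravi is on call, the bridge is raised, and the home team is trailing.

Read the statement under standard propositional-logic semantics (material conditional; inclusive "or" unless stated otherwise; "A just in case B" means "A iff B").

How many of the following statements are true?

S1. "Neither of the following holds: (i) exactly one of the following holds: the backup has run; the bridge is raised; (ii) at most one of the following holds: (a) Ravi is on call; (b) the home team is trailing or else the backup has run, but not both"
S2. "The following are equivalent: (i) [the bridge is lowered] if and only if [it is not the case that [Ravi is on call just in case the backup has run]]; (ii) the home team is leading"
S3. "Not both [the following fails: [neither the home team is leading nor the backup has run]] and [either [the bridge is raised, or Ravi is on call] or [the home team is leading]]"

0

Let N = "the backup has run" (T), D = "the bridge is raised" (T), P = "Ravi is on call" (T), G = "the home team is leading" (F).

S1: Formalization: (N ⊕ D) ↓ (P ↑ (¬G ⊕ N))

N ⊕ D = T ⊕ T = F
¬G = ¬F = T
¬G ⊕ N = T ⊕ T = F
P ↑ (¬G ⊕ N) = T ↑ F = T
(N ⊕ D) ↓ (P ↑ (¬G ⊕ N)) = F ↓ T = F
Hence S1 is false.

S2: In symbols: (¬D ↔ ¬(P ↔ N)) ↔ G

¬D = ¬T = F
P ↔ N = T ↔ T = T
¬(P ↔ N) = ¬T = F
¬D ↔ ¬(P ↔ N) = F ↔ F = T
(¬D ↔ ¬(P ↔ N)) ↔ G = T ↔ F = F
Hence S2 is false.

S3: Parsed as ¬(G ↓ N) ↑ ((D ∨ P) ∨ G)

G ↓ N = F ↓ T = F
¬(G ↓ N) = ¬F = T
D ∨ P = T ∨ T = T
(D ∨ P) ∨ G = T ∨ F = T
¬(G ↓ N) ↑ ((D ∨ P) ∨ G) = T ↑ T = F
Hence S3 is false.

True statements: 0 (none).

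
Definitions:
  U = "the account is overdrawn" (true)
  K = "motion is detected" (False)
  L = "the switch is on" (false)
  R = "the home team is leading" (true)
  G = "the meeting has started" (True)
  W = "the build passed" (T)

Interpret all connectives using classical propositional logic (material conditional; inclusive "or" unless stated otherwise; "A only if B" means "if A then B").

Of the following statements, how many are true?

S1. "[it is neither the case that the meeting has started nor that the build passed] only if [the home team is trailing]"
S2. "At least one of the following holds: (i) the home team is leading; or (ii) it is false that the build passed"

2

S1: In symbols: (G nor W) -> not R

G nor W = True nor True = False
not R = not True = False
(G nor W) -> not R = False -> False = True
Thus S1 is true.

S2: Formalization: R or not W

not W = not True = False
R or not W = True or False = True
Hence S2 is true.

True statements: 2 (S1, S2).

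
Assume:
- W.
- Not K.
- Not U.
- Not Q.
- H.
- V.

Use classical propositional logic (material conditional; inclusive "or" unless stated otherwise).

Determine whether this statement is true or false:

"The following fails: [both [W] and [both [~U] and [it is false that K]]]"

In symbols: ~(W & (~U & ~K))

~U = ~F = T
~K = ~F = T
~U & ~K = T & T = T
W & (~U & ~K) = T & T = T
~(W & (~U & ~K)) = ~T = F

False.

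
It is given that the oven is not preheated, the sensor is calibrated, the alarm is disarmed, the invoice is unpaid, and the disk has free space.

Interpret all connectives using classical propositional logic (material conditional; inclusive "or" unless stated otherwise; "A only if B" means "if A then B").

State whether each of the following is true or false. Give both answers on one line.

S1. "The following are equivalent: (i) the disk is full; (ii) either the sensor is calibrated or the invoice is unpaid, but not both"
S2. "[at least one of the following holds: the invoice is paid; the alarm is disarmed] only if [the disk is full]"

S1 T / S2 F

Let P = "the disk is full" (F), L = "the sensor is calibrated" (T), S = "the invoice is paid" (F), N = "the alarm is armed" (F).

S1: In symbols: P <-> (L xor ~S)

~S = ~F = T
L xor ~S = T xor T = F
P <-> (L xor ~S) = F <-> F = T
So S1 is true.

S2: Formalization: (S | ~N) -> P

~N = ~F = T
S | ~N = F | T = T
(S | ~N) -> P = T -> F = F
Thus S2 is false.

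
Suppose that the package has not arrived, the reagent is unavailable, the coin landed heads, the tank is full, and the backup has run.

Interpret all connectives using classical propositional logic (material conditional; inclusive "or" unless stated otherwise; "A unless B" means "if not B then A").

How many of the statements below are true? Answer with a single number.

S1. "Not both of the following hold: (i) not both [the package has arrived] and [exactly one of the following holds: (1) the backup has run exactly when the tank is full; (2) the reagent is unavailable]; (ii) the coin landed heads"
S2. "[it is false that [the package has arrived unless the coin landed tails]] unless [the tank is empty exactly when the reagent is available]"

1

Let R = "the package has arrived" (F), N = "the backup has run" (T), P = "the tank is full" (T), K = "the reagent is available" (F), S = "the coin landed heads" (T).

S1: Parsed as (R nand ((N <-> P) xor ~K)) nand S

N <-> P = T <-> T = T
~K = ~F = T
(N <-> P) xor ~K = T xor T = F
R nand ((N <-> P) xor ~K) = F nand F = T
(R nand ((N <-> P) xor ~K)) nand S = T nand T = F
Hence S1 is false.

S2: In symbols: ~(R | ~S) | (~P <-> K)

~S = ~T = F
R | ~S = F | F = F
~(R | ~S) = ~F = T
~P = ~T = F
~P <-> K = F <-> F = T
~(R | ~S) | (~P <-> K) = T | T = T
Hence S2 is true.

1 of the 2 statements is true (S2).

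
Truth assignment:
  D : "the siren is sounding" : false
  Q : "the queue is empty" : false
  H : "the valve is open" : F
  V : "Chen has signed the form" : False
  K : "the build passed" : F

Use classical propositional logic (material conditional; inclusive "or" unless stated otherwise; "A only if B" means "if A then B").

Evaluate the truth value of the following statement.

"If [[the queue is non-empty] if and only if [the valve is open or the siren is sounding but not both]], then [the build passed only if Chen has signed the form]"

True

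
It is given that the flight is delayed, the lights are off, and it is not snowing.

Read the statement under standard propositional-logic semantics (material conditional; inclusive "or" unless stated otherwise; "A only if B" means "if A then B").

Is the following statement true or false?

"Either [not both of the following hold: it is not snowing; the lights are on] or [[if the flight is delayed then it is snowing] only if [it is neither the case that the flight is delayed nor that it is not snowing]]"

true

Let R = "it is snowing" (F), Q = "the lights are on" (F), P = "the flight is delayed" (T).
Parsed as (~R nand Q) | ((P -> R) -> (P nor ~R))

~R = ~F = T
~R nand Q = T nand F = T
P -> R = T -> F = F
~R = ~F = T
P nor ~R = T nor T = F
(P -> R) -> (P nor ~R) = F -> F = T
(~R nand Q) | ((P -> R) -> (P nor ~R)) = T | T = T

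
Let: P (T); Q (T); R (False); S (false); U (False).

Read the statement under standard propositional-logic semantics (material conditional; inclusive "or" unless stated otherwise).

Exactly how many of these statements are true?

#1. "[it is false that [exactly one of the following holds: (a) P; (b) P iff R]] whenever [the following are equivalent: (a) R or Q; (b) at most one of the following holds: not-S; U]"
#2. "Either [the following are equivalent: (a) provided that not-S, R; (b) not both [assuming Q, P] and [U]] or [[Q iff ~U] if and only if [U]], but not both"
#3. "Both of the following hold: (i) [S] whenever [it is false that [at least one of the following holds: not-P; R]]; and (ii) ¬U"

0

#1: Formalization: ((R or Q) iff (not S nand U)) -> not (P xor (P iff R))

R or Q = False or True = True
not S = not False = True
not S nand U = True nand False = True
(R or Q) iff (not S nand U) = True iff True = True
P iff R = True iff False = False
P xor (P iff R) = True xor False = True
not (P xor (P iff R)) = not True = False
((R or Q) iff (not S nand U)) -> not (P xor (P iff R)) = True -> False = False
Thus #1 is false.

#2: In symbols: ((not S -> R) iff ((Q -> P) nand U)) xor ((Q iff not U) iff U)

not S = not False = True
not S -> R = True -> False = False
Q -> P = True -> True = True
(Q -> P) nand U = True nand False = True
(not S -> R) iff ((Q -> P) nand U) = False iff True = False
not U = not False = True
Q iff not U = True iff True = True
(Q iff not U) iff U = True iff False = False
((not S -> R) iff ((Q -> P) nand U)) xor ((Q iff not U) iff U) = False xor False = False
Thus #2 is false.

#3: Formalization: (not (not P or R) -> S) and not U

not P = not True = False
not P or R = False or False = False
not (not P or R) = not False = True
not (not P or R) -> S = True -> False = False
not U = not False = True
(not (not P or R) -> S) and not U = False and True = False
Thus #3 is false.

0 of the 3 statements are true (none).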